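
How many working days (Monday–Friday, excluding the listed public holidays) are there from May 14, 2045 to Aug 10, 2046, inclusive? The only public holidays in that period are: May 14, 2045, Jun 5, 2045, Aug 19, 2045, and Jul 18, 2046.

323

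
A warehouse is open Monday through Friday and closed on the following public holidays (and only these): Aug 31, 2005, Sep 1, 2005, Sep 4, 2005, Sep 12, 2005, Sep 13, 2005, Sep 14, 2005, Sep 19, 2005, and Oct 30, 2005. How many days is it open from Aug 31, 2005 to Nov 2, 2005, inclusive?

40 business days

Aug 31, 2005 is a Wednesday.
The range spans 64 days (inclusive of both endpoints).
64 = 7 × 9 + 1, so there are 9 full weeks plus 1 extra day.
Each full week contributes 5 weekdays (Mon–Fri): 9 × 5 = 45.
The 1 extra day is Wed — 1 of them qualifies.
Total: 45 + 1 = 46.
Holidays: Aug 31, 2005 (Wed); Sep 1, 2005 (Thu); Sep 4, 2005 (Sun); Sep 12, 2005 (Mon); Sep 13, 2005 (Tue); Sep 14, 2005 (Wed); Sep 19, 2005 (Mon); Oct 30, 2005 (Sun).
6 of the 8 holidays fall on weekdays; the rest are weekends and were already excluded.
Business days: 46 − 6 = 40.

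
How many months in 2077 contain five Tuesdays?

4

A month has five Tuesdays exactly when Tuesday falls within its first (length − 28) days.
Jan: 31 days, starts Fri → 5 of Fri, Sat, Sun
Feb: 28 days, starts Mon → 5 of (none)
Mar: 31 days, starts Mon → 5 of Mon, Tue, Wed ✓
Apr: 30 days, starts Thu → 5 of Thu, Fri
May: 31 days, starts Sat → 5 of Sat, Sun, Mon
Jun: 30 days, starts Tue → 5 of Tue, Wed ✓
Jul: 31 days, starts Thu → 5 of Thu, Fri, Sat
Aug: 31 days, starts Sun → 5 of Sun, Mon, Tue ✓
Sep: 30 days, starts Wed → 5 of Wed, Thu
Oct: 31 days, starts Fri → 5 of Fri, Sat, Sun
Nov: 30 days, starts Mon → 5 of Mon, Tue ✓
Dec: 31 days, starts Wed → 5 of Wed, Thu, Fri
Months with five Tuesdays: Mar, Jun, Aug, Nov.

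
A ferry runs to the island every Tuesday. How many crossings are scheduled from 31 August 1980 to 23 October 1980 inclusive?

31 August 1980 is a Sunday.
That's 54 days from start to end, counting both.
54 = 7 × 7 + 5, so there are 7 full weeks plus 5 extra days.
Each full week contributes one Tuesday: 7 so far.
The 5 extra days are Sun, Mon, Tue, Wed, Thu — 1 of them qualifies.
Total: 7 + 1 = 8.

8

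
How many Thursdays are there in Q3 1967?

1967-07-01 is a Saturday.
The range spans 92 days (inclusive of both endpoints).
92 = 7 × 13 + 1, so there are 13 full weeks plus 1 extra day.
Each full week contributes one Thursday: 13 so far.
The 1 extra day is Sat — none qualify.
Total: 13 + 0 = 13.

13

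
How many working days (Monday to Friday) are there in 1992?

262 weekdays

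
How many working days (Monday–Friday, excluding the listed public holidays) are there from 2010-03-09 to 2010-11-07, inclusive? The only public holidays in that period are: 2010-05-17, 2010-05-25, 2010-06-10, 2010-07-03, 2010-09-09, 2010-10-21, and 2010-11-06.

169 working days

2010-03-09 is a Tuesday.
The range spans 244 days (inclusive of both endpoints).
244 = 7 × 34 + 6, so there are 34 full weeks plus 6 extra days.
Each full week contributes 5 weekdays (Mon–Fri): 34 × 5 = 170.
The 6 extra days are Tue, Wed, Thu, Fri, Sat, Sun — 4 of them qualify.
Total: 170 + 4 = 174.
Holidays: 2010-05-17 (Mon); 2010-05-25 (Tue); 2010-06-10 (Thu); 2010-07-03 (Sat); 2010-09-09 (Thu); 2010-10-21 (Thu); 2010-11-06 (Sat).
5 of the 7 holidays fall on weekdays; the rest are weekends and were already excluded.
Business days: 174 − 5 = 169.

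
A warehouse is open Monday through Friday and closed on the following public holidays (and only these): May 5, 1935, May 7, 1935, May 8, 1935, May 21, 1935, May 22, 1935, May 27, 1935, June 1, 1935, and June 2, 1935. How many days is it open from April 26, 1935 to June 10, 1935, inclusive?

27 business days

April 26, 1935 is a Friday.
From April 26, 1935 to June 10, 1935 is 46 days inclusive.
46 = 7 × 6 + 4, so there are 6 full weeks plus 4 extra days.
Each full week contributes 5 weekdays (Mon–Fri): 6 × 5 = 30.
The 4 extra days are Fri, Sat, Sun, Mon — 2 of them qualify.
Total: 30 + 2 = 32.
Holidays: May 5, 1935 (Sun); May 7, 1935 (Tue); May 8, 1935 (Wed); May 21, 1935 (Tue); May 22, 1935 (Wed); May 27, 1935 (Mon); June 1, 1935 (Sat); June 2, 1935 (Sun).
5 of the 8 holidays fall on weekdays; the rest are weekends and were already excluded.
Business days: 32 − 5 = 27.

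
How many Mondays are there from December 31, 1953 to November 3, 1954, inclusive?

44 Mondays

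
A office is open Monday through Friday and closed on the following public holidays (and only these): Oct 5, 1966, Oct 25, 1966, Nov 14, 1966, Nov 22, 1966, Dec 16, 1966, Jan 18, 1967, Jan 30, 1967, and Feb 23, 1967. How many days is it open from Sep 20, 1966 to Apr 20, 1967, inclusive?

Sep 20, 1966 is a Tuesday.
The range spans 213 days (inclusive of both endpoints).
213 = 7 × 30 + 3, so there are 30 full weeks plus 3 extra days.
Each full week contributes 5 weekdays (Mon–Fri): 30 × 5 = 150.
The 3 extra days are Tue, Wed, Thu — 3 of them qualify.
Total: 150 + 3 = 153.
Holidays: Oct 5, 1966 (Wed); Oct 25, 1966 (Tue); Nov 14, 1966 (Mon); Nov 22, 1966 (Tue); Dec 16, 1966 (Fri); Jan 18, 1967 (Wed); Jan 30, 1967 (Mon); Feb 23, 1967 (Thu).
All 8 holidays fall on weekdays, so subtract 8.
Business days: 153 − 8 = 145.

145 business days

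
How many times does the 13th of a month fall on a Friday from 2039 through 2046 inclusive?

Friday-the-13ths by year:
2039: May
2040: Jan, Apr, Jul
2041: Sep, Dec
2042: Jun
2043: Feb, Mar, Nov
2044: May
2045: Jan, Oct
2046: Apr, Jul

15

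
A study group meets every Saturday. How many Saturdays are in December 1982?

4

December 1, 1982 is a Wednesday.
That's 31 days from start to end, counting both.
31 = 7 × 4 + 3, so there are 4 full weeks plus 3 extra days.
Each full week contributes one Saturday: 4 so far.
The 3 extra days are Wednesday, Thursday, Friday — none qualify.
Total: 4 + 0 = 4.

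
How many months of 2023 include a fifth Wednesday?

A month has five Wednesdays exactly when Wednesday falls within its first (length − 28) days.
Jan: 31 days, starts Sun → 5 of Sun, Mon, Tue
Feb: 28 days, starts Wed → 5 of (none)
Mar: 31 days, starts Wed → 5 of Wed, Thu, Fri ✓
Apr: 30 days, starts Sat → 5 of Sat, Sun
May: 31 days, starts Mon → 5 of Mon, Tue, Wed ✓
Jun: 30 days, starts Thu → 5 of Thu, Fri
Jul: 31 days, starts Sat → 5 of Sat, Sun, Mon
Aug: 31 days, starts Tue → 5 of Tue, Wed, Thu ✓
Sep: 30 days, starts Fri → 5 of Fri, Sat
Oct: 31 days, starts Sun → 5 of Sun, Mon, Tue
Nov: 30 days, starts Wed → 5 of Wed, Thu ✓
Dec: 31 days, starts Fri → 5 of Fri, Sat, Sun
Months with five Wednesdays: Mar, May, Aug, Nov.

4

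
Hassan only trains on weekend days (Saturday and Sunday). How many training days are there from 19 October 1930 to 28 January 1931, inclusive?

19 October 1930 is a Sunday.
The range spans 102 days (inclusive of both endpoints).
102 = 7 × 14 + 4, so there are 14 full weeks plus 4 extra days.
Each full week contributes 2 weekend days (Sat, Sun): 14 × 2 = 28.
The 4 extra days are Sun, Mon, Tue, Wed — 1 of them qualifies.
Total: 28 + 1 = 29.

29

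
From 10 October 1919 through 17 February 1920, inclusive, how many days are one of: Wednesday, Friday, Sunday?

56

10 October 1919 is a Friday.
That's 131 days from start to end, counting both.
131 = 7 × 18 + 5, so there are 18 full weeks plus 5 extra days.
Each full week contributes 3 days from the set (Wed, Fri, Sun): 18 × 3 = 54.
The 5 extra days are Friday, Saturday, Sunday, Monday, Tuesday — 2 of them qualify.
Total: 54 + 2 = 56.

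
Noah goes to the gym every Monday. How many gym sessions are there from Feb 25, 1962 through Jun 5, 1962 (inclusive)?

15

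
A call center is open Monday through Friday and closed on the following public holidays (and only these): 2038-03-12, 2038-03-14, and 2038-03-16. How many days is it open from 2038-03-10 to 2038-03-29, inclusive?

12 business days

2038-03-10 is a Wednesday.
From 2038-03-10 to 2038-03-29 is 20 days inclusive.
20 = 7 × 2 + 6, so there are 2 full weeks plus 6 extra days.
Each full week contributes 5 weekdays (Mon–Fri): 2 × 5 = 10.
The 6 extra days are Wednesday, Thursday, Friday, Saturday, Sunday, Monday — 4 of them qualify.
Total: 10 + 4 = 14.
Holidays: 2038-03-12 (Fri); 2038-03-14 (Sun); 2038-03-16 (Tue).
2 of the 3 holidays fall on weekdays; the rest are weekends and were already excluded.
Business days: 14 − 2 = 12.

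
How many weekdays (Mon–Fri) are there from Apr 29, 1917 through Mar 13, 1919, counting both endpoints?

489

Apr 29, 1917 is a Sunday.
The range spans 684 days (inclusive of both endpoints).
684 = 7 × 97 + 5, so there are 97 full weeks plus 5 extra days.
Each full week contributes 5 weekdays (Mon–Fri): 97 × 5 = 485.
The 5 extra days are Sun, Mon, Tue, Wed, Thu — 4 of them qualify.
Total: 485 + 4 = 489.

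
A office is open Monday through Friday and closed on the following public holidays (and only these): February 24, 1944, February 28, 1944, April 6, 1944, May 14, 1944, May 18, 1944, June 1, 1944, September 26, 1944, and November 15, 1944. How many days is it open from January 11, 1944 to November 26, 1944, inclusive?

222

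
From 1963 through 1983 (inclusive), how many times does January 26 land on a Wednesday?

4

Day of week of January 26 in each year:
1963: Sat, 1964: Sun, 1965: Tue, 1966: Wed ✓, 1967: Thu, 1968: Fri, 1969: Sun, 1970: Mon, 1971: Tue, 1972: Wed ✓, 1973: Fri, 1974: Sat, 1975: Sun, 1976: Mon, 1977: Wed ✓, 1978: Thu, 1979: Fri, 1980: Sat, 1981: Mon, 1982: Tue, 1983: Wed ✓
Wednesdays: 1966, 1972, 1977, 1983.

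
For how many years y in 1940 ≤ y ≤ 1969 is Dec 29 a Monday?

5

Day of week of December 29 in each year:
1940: Sun, 1941: Mon ✓, 1942: Tue, 1943: Wed, 1944: Fri, 1945: Sat, 1946: Sun, 1947: Mon ✓, 1948: Wed, 1949: Thu, 1950: Fri, 1951: Sat, 1952: Mon ✓, 1953: Tue, 1954: Wed, 1955: Thu, 1956: Sat, 1957: Sun, 1958: Mon ✓, 1959: Tue, 1960: Thu, 1961: Fri, 1962: Sat, 1963: Sun, 1964: Tue, 1965: Wed, 1966: Thu, 1967: Fri, 1968: Sun, 1969: Mon ✓
Mondays: 1941, 1947, 1952, 1958, 1969.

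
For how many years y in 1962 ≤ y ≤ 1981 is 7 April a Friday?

Day of week of April 7 in each year:
1962: Sat, 1963: Sun, 1964: Tue, 1965: Wed, 1966: Thu, 1967: Fri ✓, 1968: Sun, 1969: Mon, 1970: Tue, 1971: Wed, 1972: Fri ✓, 1973: Sat, 1974: Sun, 1975: Mon, 1976: Wed, 1977: Thu, 1978: Fri ✓, 1979: Sat, 1980: Mon, 1981: Tue
Fridays: 1967, 1972, 1978.

3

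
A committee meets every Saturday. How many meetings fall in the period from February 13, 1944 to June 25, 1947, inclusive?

February 13, 1944 is a Sunday.
That's 1229 days from start to end, counting both.
1229 = 7 × 175 + 4, so there are 175 full weeks plus 4 extra days.
Each full week contributes one Saturday: 175 so far.
The 4 extra days are Sunday, Monday, Tuesday, Wednesday — none qualify.
Total: 175 + 0 = 175.

175 Saturdays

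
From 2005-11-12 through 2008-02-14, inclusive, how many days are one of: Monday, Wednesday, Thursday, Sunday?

2005-11-12 is a Saturday.
From 2005-11-12 to 2008-02-14 is 825 days inclusive.
825 = 7 × 117 + 6, so there are 117 full weeks plus 6 extra days.
Each full week contributes 4 days from the set (Mon, Wed, Thu, Sun): 117 × 4 = 468.
The 6 extra days are Sat, Sun, Mon, Tue, Wed, Thu — 4 of them qualify.
Total: 468 + 4 = 472.

472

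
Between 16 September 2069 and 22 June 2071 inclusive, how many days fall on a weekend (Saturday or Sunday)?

184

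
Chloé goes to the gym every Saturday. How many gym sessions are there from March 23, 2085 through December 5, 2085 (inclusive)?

37

March 23, 2085 is a Friday.
The range spans 258 days (inclusive of both endpoints).
258 = 7 × 36 + 6, so there are 36 full weeks plus 6 extra days.
Each full week contributes one Saturday: 36 so far.
The 6 extra days are Friday, Saturday, Sunday, Monday, Tuesday, Wednesday — 1 of them qualifies.
Total: 36 + 1 = 37.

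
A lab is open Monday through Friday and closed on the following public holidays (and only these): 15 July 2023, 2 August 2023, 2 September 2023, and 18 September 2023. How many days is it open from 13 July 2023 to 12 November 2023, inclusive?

13 July 2023 is a Thursday.
That's 123 days from start to end, counting both.
123 = 7 × 17 + 4, so there are 17 full weeks plus 4 extra days.
Each full week contributes 5 weekdays (Mon–Fri): 17 × 5 = 85.
The 4 extra days are Thu, Fri, Sat, Sun — 2 of them qualify.
Total: 85 + 2 = 87.
Holidays: 15 July 2023 (Sat); 2 August 2023 (Wed); 2 September 2023 (Sat); 18 September 2023 (Mon).
2 of the 4 holidays fall on weekdays; the rest are weekends and were already excluded.
Business days: 87 − 2 = 85.

85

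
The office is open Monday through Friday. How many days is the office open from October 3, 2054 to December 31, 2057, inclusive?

October 3, 2054 is a Saturday.
That's 1186 days from start to end, counting both.
1186 = 7 × 169 + 3, so there are 169 full weeks plus 3 extra days.
Each full week contributes 5 weekdays (Mon–Fri): 169 × 5 = 845.
The 3 extra days are Sat, Sun, Mon — 1 of them qualifies.
Total: 845 + 1 = 846.

846 weekdays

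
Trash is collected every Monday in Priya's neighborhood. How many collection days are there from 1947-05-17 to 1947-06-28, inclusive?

1947-05-17 is a Saturday.
The range spans 43 days (inclusive of both endpoints).
43 = 7 × 6 + 1, so there are 6 full weeks plus 1 extra day.
Each full week contributes one Monday: 6 so far.
The 1 extra day is Saturday — none qualify.
Total: 6 + 0 = 6.

6 Mondays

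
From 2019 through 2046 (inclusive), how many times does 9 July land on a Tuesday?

4

Day of week of July 9 in each year:
2019: Tue ✓, 2020: Thu, 2021: Fri, 2022: Sat, 2023: Sun, 2024: Tue ✓, 2025: Wed, 2026: Thu, 2027: Fri, 2028: Sun, 2029: Mon, 2030: Tue ✓, 2031: Wed, 2032: Fri, 2033: Sat, 2034: Sun, 2035: Mon, 2036: Wed, 2037: Thu, 2038: Fri, 2039: Sat, 2040: Mon, 2041: Tue ✓, 2042: Wed, 2043: Thu, 2044: Sat, 2045: Sun, 2046: Mon
Tuesdays: 2019, 2024, 2030, 2041.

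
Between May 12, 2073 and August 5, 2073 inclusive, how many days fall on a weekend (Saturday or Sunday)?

25

May 12, 2073 is a Friday.
That's 86 days from start to end, counting both.
86 = 7 × 12 + 2, so there are 12 full weeks plus 2 extra days.
Each full week contributes 2 weekend days (Sat, Sun): 12 × 2 = 24.
The 2 extra days are Friday, Saturday — 1 of them qualifies.
Total: 24 + 1 = 25.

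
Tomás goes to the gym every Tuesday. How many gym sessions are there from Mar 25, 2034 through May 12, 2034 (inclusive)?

Mar 25, 2034 is a Saturday.
The range spans 49 days (inclusive of both endpoints).
49 = 7 × 7, so the span is exactly 7 full weeks.
Each full week contributes one Tuesday: 7 so far.
Total: 7.

7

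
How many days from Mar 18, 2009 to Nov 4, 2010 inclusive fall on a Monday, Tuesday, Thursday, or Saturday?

341

Mar 18, 2009 is a Wednesday.
From Mar 18, 2009 to Nov 4, 2010 is 597 days inclusive.
597 = 7 × 85 + 2, so there are 85 full weeks plus 2 extra days.
Each full week contributes 4 days from the set (Mon, Tue, Thu, Sat): 85 × 4 = 340.
The 2 extra days are Wednesday, Thursday — 1 of them qualifies.
Total: 340 + 1 = 341.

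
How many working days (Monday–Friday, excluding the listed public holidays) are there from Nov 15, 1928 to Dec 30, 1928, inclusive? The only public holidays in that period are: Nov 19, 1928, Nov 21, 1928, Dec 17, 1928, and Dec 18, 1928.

Nov 15, 1928 is a Thursday.
From Nov 15, 1928 to Dec 30, 1928 is 46 days inclusive.
46 = 7 × 6 + 4, so there are 6 full weeks plus 4 extra days.
Each full week contributes 5 weekdays (Mon–Fri): 6 × 5 = 30.
The 4 extra days are Thursday, Friday, Saturday, Sunday — 2 of them qualify.
Total: 30 + 2 = 32.
Holidays: Nov 19, 1928 (Mon); Nov 21, 1928 (Wed); Dec 17, 1928 (Mon); Dec 18, 1928 (Tue).
All 4 holidays fall on weekdays, so subtract 4.
Business days: 32 − 4 = 28.

28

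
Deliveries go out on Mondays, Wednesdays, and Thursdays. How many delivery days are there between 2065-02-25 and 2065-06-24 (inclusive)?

52

2065-02-25 is a Wednesday.
That's 120 days from start to end, counting both.
120 = 7 × 17 + 1, so there are 17 full weeks plus 1 extra day.
Each full week contributes 3 days from the set (Mon, Wed, Thu): 17 × 3 = 51.
The 1 extra day is Wed — 1 of them qualifies.
Total: 51 + 1 = 52.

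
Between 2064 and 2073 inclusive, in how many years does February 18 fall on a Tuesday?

1

Day of week of February 18 in each year:
2064: Mon, 2065: Wed, 2066: Thu, 2067: Fri, 2068: Sat, 2069: Mon, 2070: Tue ✓, 2071: Wed, 2072: Thu, 2073: Sat
Tuesdays: 2070.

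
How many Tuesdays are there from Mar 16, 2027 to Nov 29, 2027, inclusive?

Mar 16, 2027 is a Tuesday.
The range spans 259 days (inclusive of both endpoints).
259 = 7 × 37, so the span is exactly 37 full weeks.
Each full week contributes one Tuesday: 37 so far.
Total: 37.

37 Tuesdays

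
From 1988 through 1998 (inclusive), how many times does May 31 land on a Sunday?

Day of week of May 31 in each year:
1988: Tue, 1989: Wed, 1990: Thu, 1991: Fri, 1992: Sun ✓, 1993: Mon, 1994: Tue, 1995: Wed, 1996: Fri, 1997: Sat, 1998: Sun ✓
Sundays: 1992, 1998.

2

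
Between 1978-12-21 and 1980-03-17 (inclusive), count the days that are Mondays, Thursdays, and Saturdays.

195

1978-12-21 is a Thursday.
From 1978-12-21 to 1980-03-17 is 453 days inclusive.
453 = 7 × 64 + 5, so there are 64 full weeks plus 5 extra days.
Each full week contributes 3 days from the set (Mon, Thu, Sat): 64 × 3 = 192.
The 5 extra days are Thu, Fri, Sat, Sun, Mon — 3 of them qualify.
Total: 192 + 3 = 195.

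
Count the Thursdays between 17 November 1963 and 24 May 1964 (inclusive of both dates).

17 November 1963 is a Sunday.
That's 190 days from start to end, counting both.
190 = 7 × 27 + 1, so there are 27 full weeks plus 1 extra day.
Each full week contributes one Thursday: 27 so far.
The 1 extra day is Sunday — none qualify.
Total: 27 + 0 = 27.

27 Thursdays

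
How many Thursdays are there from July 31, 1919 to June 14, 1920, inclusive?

July 31, 1919 is a Thursday.
From July 31, 1919 to June 14, 1920 is 320 days inclusive.
320 = 7 × 45 + 5, so there are 45 full weeks plus 5 extra days.
Each full week contributes one Thursday: 45 so far.
The 5 extra days are Thursday, Friday, Saturday, Sunday, Monday — 1 of them qualifies.
Total: 45 + 1 = 46.

46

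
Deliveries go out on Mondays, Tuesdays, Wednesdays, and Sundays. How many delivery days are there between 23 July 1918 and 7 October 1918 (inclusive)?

44

23 July 1918 is a Tuesday.
From 23 July 1918 to 7 October 1918 is 77 days inclusive.
77 = 7 × 11, so the span is exactly 11 full weeks.
Each full week contributes 4 days from the set (Mon, Tue, Wed, Sun): 11 × 4 = 44.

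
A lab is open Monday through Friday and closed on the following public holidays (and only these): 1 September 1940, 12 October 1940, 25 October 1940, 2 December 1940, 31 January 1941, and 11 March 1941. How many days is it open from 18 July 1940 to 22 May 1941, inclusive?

18 July 1940 is a Thursday.
From 18 July 1940 to 22 May 1941 is 309 days inclusive.
309 = 7 × 44 + 1, so there are 44 full weeks plus 1 extra day.
Each full week contributes 5 weekdays (Mon–Fri): 44 × 5 = 220.
The 1 extra day is Thursday — 1 of them qualifies.
Total: 220 + 1 = 221.
Holidays: 1 September 1940 (Sun); 12 October 1940 (Sat); 25 October 1940 (Fri); 2 December 1940 (Mon); 31 January 1941 (Fri); 11 March 1941 (Tue).
4 of the 6 holidays fall on weekdays; the rest are weekends and were already excluded.
Business days: 221 − 4 = 217.

217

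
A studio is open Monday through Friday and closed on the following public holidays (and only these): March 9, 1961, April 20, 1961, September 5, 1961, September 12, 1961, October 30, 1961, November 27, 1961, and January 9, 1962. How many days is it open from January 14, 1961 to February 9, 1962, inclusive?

273 working days

January 14, 1961 is a Saturday.
That's 392 days from start to end, counting both.
392 = 7 × 56, so the span is exactly 56 full weeks.
Each full week contributes 5 weekdays (Mon–Fri): 56 × 5 = 280.
Holidays: March 9, 1961 (Thu); April 20, 1961 (Thu); September 5, 1961 (Tue); September 12, 1961 (Tue); October 30, 1961 (Mon); November 27, 1961 (Mon); January 9, 1962 (Tue).
All 7 holidays fall on weekdays, so subtract 7.
Business days: 280 − 7 = 273.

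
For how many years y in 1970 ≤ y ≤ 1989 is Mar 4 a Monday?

Day of week of March 4 in each year:
1970: Wed, 1971: Thu, 1972: Sat, 1973: Sun, 1974: Mon ✓, 1975: Tue, 1976: Thu, 1977: Fri, 1978: Sat, 1979: Sun, 1980: Tue, 1981: Wed, 1982: Thu, 1983: Fri, 1984: Sun, 1985: Mon ✓, 1986: Tue, 1987: Wed, 1988: Fri, 1989: Sat
Mondays: 1974, 1985.

2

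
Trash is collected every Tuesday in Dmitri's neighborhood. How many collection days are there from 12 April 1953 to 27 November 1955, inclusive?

12 April 1953 is a Sunday.
From 12 April 1953 to 27 November 1955 is 960 days inclusive.
960 = 7 × 137 + 1, so there are 137 full weeks plus 1 extra day.
Each full week contributes one Tuesday: 137 so far.
The 1 extra day is Sun — none qualify.
Total: 137 + 0 = 137.

137 Tuesdays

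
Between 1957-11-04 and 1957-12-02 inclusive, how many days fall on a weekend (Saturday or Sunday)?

8

1957-11-04 is a Monday.
From 1957-11-04 to 1957-12-02 is 29 days inclusive.
29 = 7 × 4 + 1, so there are 4 full weeks plus 1 extra day.
Each full week contributes 2 weekend days (Sat, Sun): 4 × 2 = 8.
The 1 extra day is Monday — none qualify.
Total: 8 + 0 = 8.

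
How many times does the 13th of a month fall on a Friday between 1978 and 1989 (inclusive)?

Friday-the-13ths by year:
1978: Jan, Oct
1979: Apr, Jul
1980: Jun
1981: Feb, Mar, Nov
1982: Aug
1983: May
1984: Jan, Apr, Jul
1985: Sep, Dec
1986: Jun
1987: Feb, Mar, Nov
1988: May
1989: Jan, Oct

22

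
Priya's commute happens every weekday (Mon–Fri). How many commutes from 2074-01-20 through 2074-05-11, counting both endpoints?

80 weekdays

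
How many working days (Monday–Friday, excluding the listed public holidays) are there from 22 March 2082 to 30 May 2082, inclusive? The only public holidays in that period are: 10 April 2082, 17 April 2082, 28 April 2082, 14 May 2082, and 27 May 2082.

45 working days

22 March 2082 is a Sunday.
That's 70 days from start to end, counting both.
70 = 7 × 10, so the span is exactly 10 full weeks.
Each full week contributes 5 weekdays (Mon–Fri): 10 × 5 = 50.
Holidays: 10 April 2082 (Fri); 17 April 2082 (Fri); 28 April 2082 (Tue); 14 May 2082 (Thu); 27 May 2082 (Wed).
All 5 holidays fall on weekdays, so subtract 5.
Business days: 50 − 5 = 45.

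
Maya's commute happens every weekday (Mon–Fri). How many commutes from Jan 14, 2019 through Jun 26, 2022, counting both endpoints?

900 weekdays

Jan 14, 2019 is a Monday.
The range spans 1260 days (inclusive of both endpoints).
1260 = 7 × 180, so the span is exactly 180 full weeks.
Each full week contributes 5 weekdays (Mon–Fri): 180 × 5 = 900.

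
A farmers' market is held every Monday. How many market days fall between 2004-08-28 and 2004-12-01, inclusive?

14

2004-08-28 is a Saturday.
From 2004-08-28 to 2004-12-01 is 96 days inclusive.
96 = 7 × 13 + 5, so there are 13 full weeks plus 5 extra days.
Each full week contributes one Monday: 13 so far.
The 5 extra days are Sat, Sun, Mon, Tue, Wed — 1 of them qualifies.
Total: 13 + 1 = 14.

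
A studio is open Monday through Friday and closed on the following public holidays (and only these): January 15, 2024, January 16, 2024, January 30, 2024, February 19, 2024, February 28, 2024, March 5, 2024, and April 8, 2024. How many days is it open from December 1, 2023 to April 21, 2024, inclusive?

December 1, 2023 is a Friday.
The range spans 143 days (inclusive of both endpoints).
143 = 7 × 20 + 3, so there are 20 full weeks plus 3 extra days.
Each full week contributes 5 weekdays (Mon–Fri): 20 × 5 = 100.
The 3 extra days are Friday, Saturday, Sunday — 1 of them qualifies.
Total: 100 + 1 = 101.
Holidays: January 15, 2024 (Mon); January 16, 2024 (Tue); January 30, 2024 (Tue); February 19, 2024 (Mon); February 28, 2024 (Wed); March 5, 2024 (Tue); April 8, 2024 (Mon).
All 7 holidays fall on weekdays, so subtract 7.
Business days: 101 − 7 = 94.

94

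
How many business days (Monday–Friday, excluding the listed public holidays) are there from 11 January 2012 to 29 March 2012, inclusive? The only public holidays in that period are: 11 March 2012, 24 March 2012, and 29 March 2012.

56

11 January 2012 is a Wednesday.
The range spans 79 days (inclusive of both endpoints).
79 = 7 × 11 + 2, so there are 11 full weeks plus 2 extra days.
Each full week contributes 5 weekdays (Mon–Fri): 11 × 5 = 55.
The 2 extra days are Wed, Thu — 2 of them qualify.
Total: 55 + 2 = 57.
Holidays: 11 March 2012 (Sun); 24 March 2012 (Sat); 29 March 2012 (Thu).
1 of the 3 holidays fall on weekdays; the rest are weekends and were already excluded.
Business days: 57 − 1 = 56.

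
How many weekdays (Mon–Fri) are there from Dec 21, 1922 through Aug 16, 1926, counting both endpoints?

953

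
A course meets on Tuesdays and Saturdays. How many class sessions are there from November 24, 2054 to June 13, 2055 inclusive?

November 24, 2054 is a Tuesday.
The range spans 202 days (inclusive of both endpoints).
202 = 7 × 28 + 6, so there are 28 full weeks plus 6 extra days.
Each full week contributes 2 days from the set (Tue, Sat): 28 × 2 = 56.
The 6 extra days are Tue, Wed, Thu, Fri, Sat, Sun — 2 of them qualify.
Total: 56 + 2 = 58.

58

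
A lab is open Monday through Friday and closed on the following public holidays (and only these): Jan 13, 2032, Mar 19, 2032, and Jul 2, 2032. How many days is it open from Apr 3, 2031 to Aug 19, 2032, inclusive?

358

Apr 3, 2031 is a Thursday.
That's 505 days from start to end, counting both.
505 = 7 × 72 + 1, so there are 72 full weeks plus 1 extra day.
Each full week contributes 5 weekdays (Mon–Fri): 72 × 5 = 360.
The 1 extra day is Thu — 1 of them qualifies.
Total: 360 + 1 = 361.
Holidays: Jan 13, 2032 (Tue); Mar 19, 2032 (Fri); Jul 2, 2032 (Fri).
All 3 holidays fall on weekdays, so subtract 3.
Business days: 361 − 3 = 358.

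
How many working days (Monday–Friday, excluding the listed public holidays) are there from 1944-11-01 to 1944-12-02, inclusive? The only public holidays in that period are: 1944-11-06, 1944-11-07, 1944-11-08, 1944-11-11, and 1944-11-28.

1944-11-01 is a Wednesday.
The range spans 32 days (inclusive of both endpoints).
32 = 7 × 4 + 4, so there are 4 full weeks plus 4 extra days.
Each full week contributes 5 weekdays (Mon–Fri): 4 × 5 = 20.
The 4 extra days are Wednesday, Thursday, Friday, Saturday — 3 of them qualify.
Total: 20 + 3 = 23.
Holidays: 1944-11-06 (Mon); 1944-11-07 (Tue); 1944-11-08 (Wed); 1944-11-11 (Sat); 1944-11-28 (Tue).
4 of the 5 holidays fall on weekdays; the rest are weekends and were already excluded.
Business days: 23 − 4 = 19.

19 working days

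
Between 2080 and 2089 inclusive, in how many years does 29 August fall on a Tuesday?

Day of week of August 29 in each year:
2080: Thu, 2081: Fri, 2082: Sat, 2083: Sun, 2084: Tue ✓, 2085: Wed, 2086: Thu, 2087: Fri, 2088: Sun, 2089: Mon
Tuesdays: 2084.

1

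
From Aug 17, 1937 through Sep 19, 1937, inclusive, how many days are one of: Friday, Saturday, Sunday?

Aug 17, 1937 is a Tuesday.
From Aug 17, 1937 to Sep 19, 1937 is 34 days inclusive.
34 = 7 × 4 + 6, so there are 4 full weeks plus 6 extra days.
Each full week contributes 3 days from the set (Fri, Sat, Sun): 4 × 3 = 12.
The 6 extra days are Tue, Wed, Thu, Fri, Sat, Sun — 3 of them qualify.
Total: 12 + 3 = 15.

15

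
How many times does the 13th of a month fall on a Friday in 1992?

The 13th falls on a Friday when the month's 13th has weekday Fri.
Jan 13 is Mon; Feb 13 is Thu; Mar 13 is Fri ✓; Apr 13 is Mon; May 13 is Wed; Jun 13 is Sat; Jul 13 is Mon; Aug 13 is Thu; Sep 13 is Sun; Oct 13 is Tue; Nov 13 is Fri ✓; Dec 13 is Sun.
Friday the 13ths: Mar, Nov.

2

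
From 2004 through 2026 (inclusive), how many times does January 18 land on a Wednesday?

Day of week of January 18 in each year:
2004: Sun, 2005: Tue, 2006: Wed ✓, 2007: Thu, 2008: Fri, 2009: Sun, 2010: Mon, 2011: Tue, 2012: Wed ✓, 2013: Fri, 2014: Sat, 2015: Sun, 2016: Mon, 2017: Wed ✓, 2018: Thu, 2019: Fri, 2020: Sat, 2021: Mon, 2022: Tue, 2023: Wed ✓, 2024: Thu, 2025: Sat, 2026: Sun
Wednesdays: 2006, 2012, 2017, 2023.

4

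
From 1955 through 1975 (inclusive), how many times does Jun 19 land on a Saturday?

Day of week of June 19 in each year:
1955: Sun, 1956: Tue, 1957: Wed, 1958: Thu, 1959: Fri, 1960: Sun, 1961: Mon, 1962: Tue, 1963: Wed, 1964: Fri, 1965: Sat ✓, 1966: Sun, 1967: Mon, 1968: Wed, 1969: Thu, 1970: Fri, 1971: Sat ✓, 1972: Mon, 1973: Tue, 1974: Wed, 1975: Thu
Saturdays: 1965, 1971.

2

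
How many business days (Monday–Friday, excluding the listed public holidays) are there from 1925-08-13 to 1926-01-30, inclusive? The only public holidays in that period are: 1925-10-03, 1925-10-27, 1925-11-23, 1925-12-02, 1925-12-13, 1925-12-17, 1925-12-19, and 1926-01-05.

117 business days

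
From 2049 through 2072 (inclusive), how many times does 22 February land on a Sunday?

4

Day of week of February 22 in each year:
2049: Mon, 2050: Tue, 2051: Wed, 2052: Thu, 2053: Sat, 2054: Sun ✓, 2055: Mon, 2056: Tue, 2057: Thu, 2058: Fri, 2059: Sat, 2060: Sun ✓, 2061: Tue, 2062: Wed, 2063: Thu, 2064: Fri, 2065: Sun ✓, 2066: Mon, 2067: Tue, 2068: Wed, 2069: Fri, 2070: Sat, 2071: Sun ✓, 2072: Mon
Sundays: 2054, 2060, 2065, 2071.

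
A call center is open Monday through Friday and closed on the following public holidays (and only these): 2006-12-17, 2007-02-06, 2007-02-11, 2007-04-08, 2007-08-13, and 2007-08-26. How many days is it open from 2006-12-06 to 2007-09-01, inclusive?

191 business days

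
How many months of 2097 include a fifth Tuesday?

A month has five Tuesdays exactly when Tuesday falls within its first (length − 28) days.
Jan: 31 days, starts Tue → 5 of Tue, Wed, Thu ✓
Feb: 28 days, starts Fri → 5 of (none)
Mar: 31 days, starts Fri → 5 of Fri, Sat, Sun
Apr: 30 days, starts Mon → 5 of Mon, Tue ✓
May: 31 days, starts Wed → 5 of Wed, Thu, Fri
Jun: 30 days, starts Sat → 5 of Sat, Sun
Jul: 31 days, starts Mon → 5 of Mon, Tue, Wed ✓
Aug: 31 days, starts Thu → 5 of Thu, Fri, Sat
Sep: 30 days, starts Sun → 5 of Sun, Mon
Oct: 31 days, starts Tue → 5 of Tue, Wed, Thu ✓
Nov: 30 days, starts Fri → 5 of Fri, Sat
Dec: 31 days, starts Sun → 5 of Sun, Mon, Tue ✓
Months with five Tuesdays: Jan, Apr, Jul, Oct, Dec.

5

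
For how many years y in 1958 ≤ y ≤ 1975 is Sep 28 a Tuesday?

2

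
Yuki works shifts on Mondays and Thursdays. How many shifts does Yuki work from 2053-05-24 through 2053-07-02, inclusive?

11

2053-05-24 is a Saturday.
That's 40 days from start to end, counting both.
40 = 7 × 5 + 5, so there are 5 full weeks plus 5 extra days.
Each full week contributes 2 days from the set (Mon, Thu): 5 × 2 = 10.
The 5 extra days are Saturday, Sunday, Monday, Tuesday, Wednesday — 1 of them qualifies.
Total: 10 + 1 = 11.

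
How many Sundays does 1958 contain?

Jan 1, 1958 is a Wednesday.
From Jan 1, 1958 to Dec 31, 1958 is 365 days inclusive.
365 = 7 × 52 + 1, so there are 52 full weeks plus 1 extra day.
Each full week contributes one Sunday: 52 so far.
The 1 extra day is Wednesday — none qualify.
Total: 52 + 0 = 52.

52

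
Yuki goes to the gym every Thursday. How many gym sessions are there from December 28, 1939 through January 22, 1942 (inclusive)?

109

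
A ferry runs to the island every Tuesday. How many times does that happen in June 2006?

2006-06-01 is a Thursday.
From 2006-06-01 to 2006-06-30 is 30 days inclusive.
30 = 7 × 4 + 2, so there are 4 full weeks plus 2 extra days.
Each full week contributes one Tuesday: 4 so far.
The 2 extra days are Thursday, Friday — none qualify.
Total: 4 + 0 = 4.

4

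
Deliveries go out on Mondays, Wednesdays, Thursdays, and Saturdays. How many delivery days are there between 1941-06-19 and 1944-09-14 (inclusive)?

677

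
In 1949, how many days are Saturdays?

53

Jan 1, 1949 is a Saturday.
That's 365 days from start to end, counting both.
365 = 7 × 52 + 1, so there are 52 full weeks plus 1 extra day.
Each full week contributes one Saturday: 52 so far.
The 1 extra day is Saturday — 1 of them qualifies.
Total: 52 + 1 = 53.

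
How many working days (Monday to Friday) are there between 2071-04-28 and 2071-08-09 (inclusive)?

2071-04-28 is a Tuesday.
From 2071-04-28 to 2071-08-09 is 104 days inclusive.
104 = 7 × 14 + 6, so there are 14 full weeks plus 6 extra days.
Each full week contributes 5 weekdays (Mon–Fri): 14 × 5 = 70.
The 6 extra days are Tue, Wed, Thu, Fri, Sat, Sun — 4 of them qualify.
Total: 70 + 4 = 74.

74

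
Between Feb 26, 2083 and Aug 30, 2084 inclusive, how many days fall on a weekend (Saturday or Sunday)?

Feb 26, 2083 is a Friday.
From Feb 26, 2083 to Aug 30, 2084 is 552 days inclusive.
552 = 7 × 78 + 6, so there are 78 full weeks plus 6 extra days.
Each full week contributes 2 weekend days (Sat, Sun): 78 × 2 = 156.
The 6 extra days are Friday, Saturday, Sunday, Monday, Tuesday, Wednesday — 2 of them qualify.
Total: 156 + 2 = 158.

158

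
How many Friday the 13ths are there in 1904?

1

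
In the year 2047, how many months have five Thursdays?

A month has five Thursdays exactly when Thursday falls within its first (length − 28) days.
Jan: 31 days, starts Tue → 5 of Tue, Wed, Thu ✓
Feb: 28 days, starts Fri → 5 of (none)
Mar: 31 days, starts Fri → 5 of Fri, Sat, Sun
Apr: 30 days, starts Mon → 5 of Mon, Tue
May: 31 days, starts Wed → 5 of Wed, Thu, Fri ✓
Jun: 30 days, starts Sat → 5 of Sat, Sun
Jul: 31 days, starts Mon → 5 of Mon, Tue, Wed
Aug: 31 days, starts Thu → 5 of Thu, Fri, Sat ✓
Sep: 30 days, starts Sun → 5 of Sun, Mon
Oct: 31 days, starts Tue → 5 of Tue, Wed, Thu ✓
Nov: 30 days, starts Fri → 5 of Fri, Sat
Dec: 31 days, starts Sun → 5 of Sun, Mon, Tue
Months with five Thursdays: Jan, May, Aug, Oct.

4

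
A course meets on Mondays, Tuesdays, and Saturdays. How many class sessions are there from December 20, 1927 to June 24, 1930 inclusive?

December 20, 1927 is a Tuesday.
From December 20, 1927 to June 24, 1930 is 918 days inclusive.
918 = 7 × 131 + 1, so there are 131 full weeks plus 1 extra day.
Each full week contributes 3 days from the set (Mon, Tue, Sat): 131 × 3 = 393.
The 1 extra day is Tue — 1 of them qualifies.
Total: 393 + 1 = 394.

394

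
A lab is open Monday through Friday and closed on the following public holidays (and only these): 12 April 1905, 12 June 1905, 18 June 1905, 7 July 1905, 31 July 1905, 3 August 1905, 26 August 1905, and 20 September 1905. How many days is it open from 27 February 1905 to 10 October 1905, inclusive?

27 February 1905 is a Monday.
That's 226 days from start to end, counting both.
226 = 7 × 32 + 2, so there are 32 full weeks plus 2 extra days.
Each full week contributes 5 weekdays (Mon–Fri): 32 × 5 = 160.
The 2 extra days are Monday, Tuesday — 2 of them qualify.
Total: 160 + 2 = 162.
Holidays: 12 April 1905 (Wed); 12 June 1905 (Mon); 18 June 1905 (Sun); 7 July 1905 (Fri); 31 July 1905 (Mon); 3 August 1905 (Thu); 26 August 1905 (Sat); 20 September 1905 (Wed).
6 of the 8 holidays fall on weekdays; the rest are weekends and were already excluded.
Business days: 162 − 6 = 156.

156 business days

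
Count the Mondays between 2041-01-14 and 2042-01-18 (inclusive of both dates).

53 Mondays

2041-01-14 is a Monday.
The range spans 370 days (inclusive of both endpoints).
370 = 7 × 52 + 6, so there are 52 full weeks plus 6 extra days.
Each full week contributes one Monday: 52 so far.
The 6 extra days are Mon, Tue, Wed, Thu, Fri, Sat — 1 of them qualifies.
Total: 52 + 1 = 53.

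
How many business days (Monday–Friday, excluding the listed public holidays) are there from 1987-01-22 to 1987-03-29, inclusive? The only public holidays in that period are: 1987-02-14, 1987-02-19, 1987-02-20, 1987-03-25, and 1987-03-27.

1987-01-22 is a Thursday.
That's 67 days from start to end, counting both.
67 = 7 × 9 + 4, so there are 9 full weeks plus 4 extra days.
Each full week contributes 5 weekdays (Mon–Fri): 9 × 5 = 45.
The 4 extra days are Thu, Fri, Sat, Sun — 2 of them qualify.
Total: 45 + 2 = 47.
Holidays: 1987-02-14 (Sat); 1987-02-19 (Thu); 1987-02-20 (Fri); 1987-03-25 (Wed); 1987-03-27 (Fri).
4 of the 5 holidays fall on weekdays; the rest are weekends and were already excluded.
Business days: 47 − 4 = 43.

43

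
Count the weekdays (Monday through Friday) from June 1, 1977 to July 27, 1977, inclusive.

41

June 1, 1977 is a Wednesday.
From June 1, 1977 to July 27, 1977 is 57 days inclusive.
57 = 7 × 8 + 1, so there are 8 full weeks plus 1 extra day.
Each full week contributes 5 weekdays (Mon–Fri): 8 × 5 = 40.
The 1 extra day is Wednesday — 1 of them qualifies.
Total: 40 + 1 = 41.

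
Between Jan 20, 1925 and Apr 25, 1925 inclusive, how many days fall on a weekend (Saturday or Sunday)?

Jan 20, 1925 is a Tuesday.
The range spans 96 days (inclusive of both endpoints).
96 = 7 × 13 + 5, so there are 13 full weeks plus 5 extra days.
Each full week contributes 2 weekend days (Sat, Sun): 13 × 2 = 26.
The 5 extra days are Tue, Wed, Thu, Fri, Sat — 1 of them qualifies.
Total: 26 + 1 = 27.

27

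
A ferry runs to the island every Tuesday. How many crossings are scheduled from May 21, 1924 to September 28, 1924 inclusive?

18 Tuesdays

May 21, 1924 is a Wednesday.
That's 131 days from start to end, counting both.
131 = 7 × 18 + 5, so there are 18 full weeks plus 5 extra days.
Each full week contributes one Tuesday: 18 so far.
The 5 extra days are Wednesday, Thursday, Friday, Saturday, Sunday — none qualify.
Total: 18 + 0 = 18.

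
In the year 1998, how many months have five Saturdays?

4

A month has five Saturdays exactly when Saturday falls within its first (length − 28) days.
Jan: 31 days, starts Thu → 5 of Thu, Fri, Sat ✓
Feb: 28 days, starts Sun → 5 of (none)
Mar: 31 days, starts Sun → 5 of Sun, Mon, Tue
Apr: 30 days, starts Wed → 5 of Wed, Thu
May: 31 days, starts Fri → 5 of Fri, Sat, Sun ✓
Jun: 30 days, starts Mon → 5 of Mon, Tue
Jul: 31 days, starts Wed → 5 of Wed, Thu, Fri
Aug: 31 days, starts Sat → 5 of Sat, Sun, Mon ✓
Sep: 30 days, starts Tue → 5 of Tue, Wed
Oct: 31 days, starts Thu → 5 of Thu, Fri, Sat ✓
Nov: 30 days, starts Sun → 5 of Sun, Mon
Dec: 31 days, starts Tue → 5 of Tue, Wed, Thu
Months with five Saturdays: Jan, May, Aug, Oct.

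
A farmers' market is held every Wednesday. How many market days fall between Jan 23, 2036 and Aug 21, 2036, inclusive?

31

Jan 23, 2036 is a Wednesday.
The range spans 212 days (inclusive of both endpoints).
212 = 7 × 30 + 2, so there are 30 full weeks plus 2 extra days.
Each full week contributes one Wednesday: 30 so far.
The 2 extra days are Wednesday, Thursday — 1 of them qualifies.
Total: 30 + 1 = 31.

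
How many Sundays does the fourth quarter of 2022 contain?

13

2022-10-01 is a Saturday.
That's 92 days from start to end, counting both.
92 = 7 × 13 + 1, so there are 13 full weeks plus 1 extra day.
Each full week contributes one Sunday: 13 so far.
The 1 extra day is Saturday — none qualify.
Total: 13 + 0 = 13.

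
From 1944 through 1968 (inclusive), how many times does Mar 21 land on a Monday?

4

Day of week of March 21 in each year:
1944: Tue, 1945: Wed, 1946: Thu, 1947: Fri, 1948: Sun, 1949: Mon ✓, 1950: Tue, 1951: Wed, 1952: Fri, 1953: Sat, 1954: Sun, 1955: Mon ✓, 1956: Wed, 1957: Thu, 1958: Fri, 1959: Sat, 1960: Mon ✓, 1961: Tue, 1962: Wed, 1963: Thu, 1964: Sat, 1965: Sun, 1966: Mon ✓, 1967: Tue, 1968: Thu
Mondays: 1949, 1955, 1960, 1966.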